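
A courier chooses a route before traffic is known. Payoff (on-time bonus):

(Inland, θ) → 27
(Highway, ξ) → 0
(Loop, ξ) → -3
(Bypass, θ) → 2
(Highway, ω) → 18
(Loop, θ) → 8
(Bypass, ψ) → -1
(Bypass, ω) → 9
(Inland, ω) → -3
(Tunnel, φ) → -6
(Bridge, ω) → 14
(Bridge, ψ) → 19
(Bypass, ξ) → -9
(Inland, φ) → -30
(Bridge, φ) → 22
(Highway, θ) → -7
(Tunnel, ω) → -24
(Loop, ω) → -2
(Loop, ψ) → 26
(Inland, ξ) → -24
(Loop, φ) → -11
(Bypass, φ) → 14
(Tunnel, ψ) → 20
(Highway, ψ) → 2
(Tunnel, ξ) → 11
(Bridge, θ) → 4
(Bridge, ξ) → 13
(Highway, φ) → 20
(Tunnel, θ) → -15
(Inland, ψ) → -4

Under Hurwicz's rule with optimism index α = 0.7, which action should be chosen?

Inland: 0.7·27 + 0.3·(-30) = 9.9
Tunnel: 0.7·20 + 0.3·(-24) = 6.8
Bypass: 0.7·14 + 0.3·(-9) = 7.1
Bridge: 0.7·22 + 0.3·4 = 16.6
Highway: 0.7·20 + 0.3·(-7) = 11.9
Loop: 0.7·26 + 0.3·(-11) = 14.9
Highest Hurwicz score = 16.6 → Bridge.

Bridge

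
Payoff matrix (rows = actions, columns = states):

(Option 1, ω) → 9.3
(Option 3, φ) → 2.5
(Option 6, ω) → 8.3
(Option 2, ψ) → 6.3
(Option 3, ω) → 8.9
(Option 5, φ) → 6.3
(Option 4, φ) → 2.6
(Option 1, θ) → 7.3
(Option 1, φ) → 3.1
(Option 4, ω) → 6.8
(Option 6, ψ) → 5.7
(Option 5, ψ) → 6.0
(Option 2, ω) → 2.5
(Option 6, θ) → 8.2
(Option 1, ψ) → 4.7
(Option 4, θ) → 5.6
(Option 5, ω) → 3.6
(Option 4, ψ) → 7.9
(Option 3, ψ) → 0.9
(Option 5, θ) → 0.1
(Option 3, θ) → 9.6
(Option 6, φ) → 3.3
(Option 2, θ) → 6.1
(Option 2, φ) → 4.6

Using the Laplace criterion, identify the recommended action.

Row averages: Option 1=6.1, Option 2=4.875, Option 3=5.475, Option 4=5.725, Option 5=4, Option 6=6.375
Highest average = 6.375 → Option 6.

Option 6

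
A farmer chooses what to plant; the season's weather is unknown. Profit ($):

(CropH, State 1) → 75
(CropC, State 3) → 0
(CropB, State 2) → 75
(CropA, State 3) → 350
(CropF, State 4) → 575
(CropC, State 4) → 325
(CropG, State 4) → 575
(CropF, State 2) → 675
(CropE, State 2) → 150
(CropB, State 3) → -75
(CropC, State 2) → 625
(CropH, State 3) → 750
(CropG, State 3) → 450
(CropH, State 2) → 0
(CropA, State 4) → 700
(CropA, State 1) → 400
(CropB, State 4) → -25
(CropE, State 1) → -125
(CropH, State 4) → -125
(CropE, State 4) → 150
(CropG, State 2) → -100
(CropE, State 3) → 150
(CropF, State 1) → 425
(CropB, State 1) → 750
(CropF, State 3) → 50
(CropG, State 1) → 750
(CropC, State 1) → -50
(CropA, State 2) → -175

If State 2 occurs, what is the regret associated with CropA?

Best payoff under State 2 is 675.
Regret = 675 − (-175) = 850.

850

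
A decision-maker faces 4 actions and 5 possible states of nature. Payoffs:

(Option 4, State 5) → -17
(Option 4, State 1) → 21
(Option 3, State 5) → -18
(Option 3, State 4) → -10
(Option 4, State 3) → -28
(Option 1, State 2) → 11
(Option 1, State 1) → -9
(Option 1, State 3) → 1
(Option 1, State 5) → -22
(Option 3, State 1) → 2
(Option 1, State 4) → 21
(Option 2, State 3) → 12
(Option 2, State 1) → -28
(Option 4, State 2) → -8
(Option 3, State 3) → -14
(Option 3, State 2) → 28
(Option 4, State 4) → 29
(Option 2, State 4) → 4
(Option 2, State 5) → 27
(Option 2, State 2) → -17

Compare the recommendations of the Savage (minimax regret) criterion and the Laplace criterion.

Column bests: State 1=21, State 2=28, State 3=12, State 4=29, State 5=27.
Option 1 regrets: 30, 17, 11, 8, 49 → max 49
Option 2 regrets: 49, 45, 0, 25, 0 → max 49
Option 3 regrets: 19, 0, 26, 39, 45 → max 45
Option 4 regrets: 0, 36, 40, 0, 44 → max 44
Smallest max regret = 44 → Option 4.
Row averages: Option 1=0.4, Option 2=-0.4, Option 3=-2.4, Option 4=-0.6
Highest average = 0.4 → Option 1.

minimax regret → Option 4; laplace → Option 1 (disagree)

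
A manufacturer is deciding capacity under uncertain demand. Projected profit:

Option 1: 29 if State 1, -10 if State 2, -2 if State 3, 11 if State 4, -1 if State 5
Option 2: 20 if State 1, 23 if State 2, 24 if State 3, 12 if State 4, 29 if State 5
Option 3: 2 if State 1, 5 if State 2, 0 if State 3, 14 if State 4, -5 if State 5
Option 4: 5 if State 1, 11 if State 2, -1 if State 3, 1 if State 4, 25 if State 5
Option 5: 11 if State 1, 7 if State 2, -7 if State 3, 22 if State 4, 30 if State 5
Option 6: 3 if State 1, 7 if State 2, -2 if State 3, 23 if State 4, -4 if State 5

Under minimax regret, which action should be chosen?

Column bests: State 1=29, State 2=23, State 3=24, State 4=23, State 5=30.
Option 1 regrets: 0, 33, 26, 12, 31 → max 33
Option 2 regrets: 9, 0, 0, 11, 1 → max 11
Option 3 regrets: 27, 18, 24, 9, 35 → max 35
Option 4 regrets: 24, 12, 25, 22, 5 → max 25
Option 5 regrets: 18, 16, 31, 1, 0 → max 31
Option 6 regrets: 26, 16, 26, 0, 34 → max 34
Smallest max regret = 11 → Option 2.

Option 2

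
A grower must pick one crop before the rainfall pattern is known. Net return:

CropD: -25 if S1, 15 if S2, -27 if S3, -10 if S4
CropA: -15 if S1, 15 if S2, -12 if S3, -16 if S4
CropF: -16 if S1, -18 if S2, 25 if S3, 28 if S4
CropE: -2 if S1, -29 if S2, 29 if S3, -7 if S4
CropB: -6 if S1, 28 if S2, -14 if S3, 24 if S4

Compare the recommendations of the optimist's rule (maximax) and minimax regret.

maximax → CropE; minimax regret → CropB (disagree)

Row maxima: CropD=15, CropA=15, CropF=28, CropE=29, CropB=28
Best best-case = 29 → CropE.
Column bests: S1=-2, S2=28, S3=29, S4=28.
CropD regrets: 23, 13, 56, 38 → max 56
CropA regrets: 13, 13, 41, 44 → max 44
CropF regrets: 14, 46, 4, 0 → max 46
CropE regrets: 0, 57, 0, 35 → max 57
CropB regrets: 4, 0, 43, 4 → max 43
Smallest max regret = 43 → CropB.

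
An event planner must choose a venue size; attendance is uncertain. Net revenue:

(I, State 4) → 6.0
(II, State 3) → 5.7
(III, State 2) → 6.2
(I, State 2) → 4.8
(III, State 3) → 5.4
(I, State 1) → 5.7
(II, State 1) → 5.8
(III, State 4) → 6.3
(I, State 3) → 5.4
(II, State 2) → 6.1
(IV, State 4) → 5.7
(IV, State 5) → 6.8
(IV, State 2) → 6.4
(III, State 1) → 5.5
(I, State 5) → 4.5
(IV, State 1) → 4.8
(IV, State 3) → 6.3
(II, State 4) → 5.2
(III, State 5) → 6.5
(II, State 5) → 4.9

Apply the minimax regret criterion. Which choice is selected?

III

Column bests: State 1=5.8, State 2=6.4, State 3=6.3, State 4=6.3, State 5=6.8.
I regrets: 0.1, 1.6, 0.9, 0.3, 2.3 → max 2.3
II regrets: 0.0, 0.3, 0.6, 1.1, 1.9 → max 1.9
III regrets: 0.3, 0.2, 0.9, 0.0, 0.3 → max 0.9
IV regrets: 1.0, 0.0, 0.0, 0.6, 0.0 → max 1.0
Smallest max regret = 0.9 → III.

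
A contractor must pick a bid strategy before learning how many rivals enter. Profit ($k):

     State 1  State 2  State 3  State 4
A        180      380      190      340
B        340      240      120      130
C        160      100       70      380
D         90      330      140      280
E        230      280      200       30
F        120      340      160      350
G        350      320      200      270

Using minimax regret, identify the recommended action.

G

Column bests: State 1=350, State 2=380, State 3=200, State 4=380.
A regrets: 170, 0, 10, 40 → max 170
B regrets: 10, 140, 80, 250 → max 250
C regrets: 190, 280, 130, 0 → max 280
D regrets: 260, 50, 60, 100 → max 260
E regrets: 120, 100, 0, 350 → max 350
F regrets: 230, 40, 40, 30 → max 230
G regrets: 0, 60, 0, 110 → max 110
Smallest max regret = 110 → G.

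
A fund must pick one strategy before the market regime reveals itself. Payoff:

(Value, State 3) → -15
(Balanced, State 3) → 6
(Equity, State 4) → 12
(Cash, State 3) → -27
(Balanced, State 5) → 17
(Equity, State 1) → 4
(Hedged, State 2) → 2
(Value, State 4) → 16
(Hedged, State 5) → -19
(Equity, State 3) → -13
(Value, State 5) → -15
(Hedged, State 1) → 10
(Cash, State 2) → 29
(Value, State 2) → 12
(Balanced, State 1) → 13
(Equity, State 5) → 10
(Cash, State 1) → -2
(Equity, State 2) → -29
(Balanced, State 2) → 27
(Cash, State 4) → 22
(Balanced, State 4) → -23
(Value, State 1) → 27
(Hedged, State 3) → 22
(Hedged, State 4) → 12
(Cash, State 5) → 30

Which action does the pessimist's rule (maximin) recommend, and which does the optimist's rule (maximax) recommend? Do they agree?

Row minima: Cash=-27, Value=-15, Equity=-29, Balanced=-23, Hedged=-19
Best worst-case = -15 → Value.
Row maxima: Cash=30, Value=27, Equity=12, Balanced=27, Hedged=22
Best best-case = 30 → Cash.

maximin → Value; maximax → Cash (disagree)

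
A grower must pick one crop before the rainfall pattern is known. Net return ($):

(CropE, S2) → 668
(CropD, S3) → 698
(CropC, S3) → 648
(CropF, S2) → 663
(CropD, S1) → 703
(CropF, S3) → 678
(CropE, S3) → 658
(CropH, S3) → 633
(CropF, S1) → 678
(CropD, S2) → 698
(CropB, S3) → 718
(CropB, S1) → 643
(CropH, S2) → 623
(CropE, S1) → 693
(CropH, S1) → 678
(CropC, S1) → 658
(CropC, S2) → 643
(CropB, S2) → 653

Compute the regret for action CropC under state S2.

Best payoff under S2 is 698.
Regret = 698 − 643 = 55.

55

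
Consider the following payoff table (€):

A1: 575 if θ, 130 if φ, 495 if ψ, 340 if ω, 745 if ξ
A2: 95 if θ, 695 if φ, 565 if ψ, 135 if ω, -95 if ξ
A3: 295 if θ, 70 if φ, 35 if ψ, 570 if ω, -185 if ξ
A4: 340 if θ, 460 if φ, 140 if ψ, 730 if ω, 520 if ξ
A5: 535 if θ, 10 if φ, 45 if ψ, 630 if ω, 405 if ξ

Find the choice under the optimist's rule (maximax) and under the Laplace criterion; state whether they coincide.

Row maxima: A1=745, A2=695, A3=570, A4=730, A5=630
Best best-case = 745 → A1.
Row averages: A1=457, A2=279, A3=157, A4=438, A5=325
Highest average = 457 → A1.

maximax → A1; laplace → A1 (agree)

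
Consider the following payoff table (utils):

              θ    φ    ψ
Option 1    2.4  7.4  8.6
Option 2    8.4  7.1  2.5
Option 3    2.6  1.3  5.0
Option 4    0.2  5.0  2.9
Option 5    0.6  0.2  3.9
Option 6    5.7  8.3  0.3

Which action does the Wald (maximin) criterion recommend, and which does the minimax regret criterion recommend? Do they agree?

maximin → Option 2; minimax regret → Option 1 (disagree)

Row minima: Option 1=2.4, Option 2=2.5, Option 3=1.3, Option 4=0.2, Option 5=0.2, Option 6=0.3
Best worst-case = 2.5 → Option 2.
Column bests: θ=8.4, φ=8.3, ψ=8.6.
Option 1 regrets: 6.0, 0.9, 0.0 → max 6.0
Option 2 regrets: 0.0, 1.2, 6.1 → max 6.1
Option 3 regrets: 5.8, 7.0, 3.6 → max 7.0
Option 4 regrets: 8.2, 3.3, 5.7 → max 8.2
Option 5 regrets: 7.8, 8.1, 4.7 → max 8.1
Option 6 regrets: 2.7, 0.0, 8.3 → max 8.3
Smallest max regret = 6.0 → Option 1.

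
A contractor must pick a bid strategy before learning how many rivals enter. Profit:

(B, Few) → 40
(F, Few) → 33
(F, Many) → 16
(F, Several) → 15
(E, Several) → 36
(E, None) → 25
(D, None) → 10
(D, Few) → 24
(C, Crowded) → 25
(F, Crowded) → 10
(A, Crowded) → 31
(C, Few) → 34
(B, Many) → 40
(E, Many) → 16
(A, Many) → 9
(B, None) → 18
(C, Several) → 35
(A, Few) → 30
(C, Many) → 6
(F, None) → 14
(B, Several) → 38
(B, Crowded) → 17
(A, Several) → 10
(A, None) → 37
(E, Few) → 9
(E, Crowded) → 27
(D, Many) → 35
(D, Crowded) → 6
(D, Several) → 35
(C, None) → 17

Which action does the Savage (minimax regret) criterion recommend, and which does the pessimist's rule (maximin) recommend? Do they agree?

minimax regret → B; maximin → B (agree)

Column bests: None=37, Few=40, Several=38, Many=40, Crowded=31.
A regrets: 0, 10, 28, 31, 0 → max 31
B regrets: 19, 0, 0, 0, 14 → max 19
C regrets: 20, 6, 3, 34, 6 → max 34
D regrets: 27, 16, 3, 5, 25 → max 27
E regrets: 12, 31, 2, 24, 4 → max 31
F regrets: 23, 7, 23, 24, 21 → max 24
Smallest max regret = 19 → B.
Row minima: A=9, B=17, C=6, D=6, E=9, F=10
Best worst-case = 17 → B.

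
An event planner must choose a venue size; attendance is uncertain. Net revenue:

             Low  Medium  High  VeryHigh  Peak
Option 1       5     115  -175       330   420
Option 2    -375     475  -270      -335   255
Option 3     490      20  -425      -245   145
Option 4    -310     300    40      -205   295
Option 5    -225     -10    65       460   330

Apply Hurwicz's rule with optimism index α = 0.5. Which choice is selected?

Option 1

Option 1: 0.5·420 + 0.5·(-175) = 122.5
Option 2: 0.5·475 + 0.5·(-375) = 50
Option 3: 0.5·490 + 0.5·(-425) = 32.5
Option 4: 0.5·300 + 0.5·(-310) = -5
Option 5: 0.5·460 + 0.5·(-225) = 117.5
Highest Hurwicz score = 122.5 → Option 1.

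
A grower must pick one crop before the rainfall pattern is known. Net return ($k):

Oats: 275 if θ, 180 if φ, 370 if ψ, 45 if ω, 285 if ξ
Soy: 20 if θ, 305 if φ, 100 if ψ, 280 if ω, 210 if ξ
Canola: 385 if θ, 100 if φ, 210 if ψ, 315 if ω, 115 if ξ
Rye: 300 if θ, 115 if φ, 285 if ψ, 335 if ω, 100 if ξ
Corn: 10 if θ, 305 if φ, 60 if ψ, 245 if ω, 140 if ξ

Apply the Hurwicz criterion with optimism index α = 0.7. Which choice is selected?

Canola

Oats: 0.7·370 + 0.3·45 = 272.5
Soy: 0.7·305 + 0.3·20 = 219.5
Canola: 0.7·385 + 0.3·100 = 299.5
Rye: 0.7·335 + 0.3·100 = 264.5
Corn: 0.7·305 + 0.3·10 = 216.5
Highest Hurwicz score = 299.5 → Canola.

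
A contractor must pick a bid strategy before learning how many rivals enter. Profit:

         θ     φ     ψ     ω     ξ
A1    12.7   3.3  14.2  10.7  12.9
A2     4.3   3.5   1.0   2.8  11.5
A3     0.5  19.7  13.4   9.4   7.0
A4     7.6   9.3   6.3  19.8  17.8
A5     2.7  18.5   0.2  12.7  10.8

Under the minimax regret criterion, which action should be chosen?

Column bests: θ=12.7, φ=19.7, ψ=14.2, ω=19.8, ξ=17.8.
A1 regrets: 0.0, 16.4, 0.0, 9.1, 4.9 → max 16.4
A2 regrets: 8.4, 16.2, 13.2, 17.0, 6.3 → max 17.0
A3 regrets: 12.2, 0.0, 0.8, 10.4, 10.8 → max 12.2
A4 regrets: 5.1, 10.4, 7.9, 0.0, 0.0 → max 10.4
A5 regrets: 10.0, 1.2, 14.0, 7.1, 7.0 → max 14.0
Smallest max regret = 10.4 → A4.

A4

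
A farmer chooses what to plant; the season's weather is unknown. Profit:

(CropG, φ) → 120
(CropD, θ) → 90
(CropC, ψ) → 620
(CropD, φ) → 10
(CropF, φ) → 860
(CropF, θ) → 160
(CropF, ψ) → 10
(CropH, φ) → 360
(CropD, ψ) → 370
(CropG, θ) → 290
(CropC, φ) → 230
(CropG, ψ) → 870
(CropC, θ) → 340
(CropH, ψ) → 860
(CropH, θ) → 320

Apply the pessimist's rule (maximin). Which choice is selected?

CropH

Row minima: CropG=120, CropC=230, CropH=320, CropF=10, CropD=10
Best worst-case = 320 → CropH.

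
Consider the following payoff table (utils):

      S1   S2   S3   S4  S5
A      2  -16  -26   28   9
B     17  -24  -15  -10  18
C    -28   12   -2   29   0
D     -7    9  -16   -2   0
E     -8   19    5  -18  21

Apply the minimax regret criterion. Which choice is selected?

D

Column bests: S1=17, S2=19, S3=5, S4=29, S5=21.
A regrets: 15, 35, 31, 1, 12 → max 35
B regrets: 0, 43, 20, 39, 3 → max 43
C regrets: 45, 7, 7, 0, 21 → max 45
D regrets: 24, 10, 21, 31, 21 → max 31
E regrets: 25, 0, 0, 47, 0 → max 47
Smallest max regret = 31 → D.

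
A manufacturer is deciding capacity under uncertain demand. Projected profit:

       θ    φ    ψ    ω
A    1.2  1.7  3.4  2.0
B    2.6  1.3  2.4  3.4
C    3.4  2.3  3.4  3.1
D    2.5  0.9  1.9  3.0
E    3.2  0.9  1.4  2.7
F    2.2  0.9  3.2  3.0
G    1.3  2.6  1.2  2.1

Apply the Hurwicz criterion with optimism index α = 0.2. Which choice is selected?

C

A: 0.2·3.4 + 0.8·1.2 = 1.64
B: 0.2·3.4 + 0.8·1.3 = 1.72
C: 0.2·3.4 + 0.8·2.3 = 2.52
D: 0.2·3.0 + 0.8·0.9 = 1.32
E: 0.2·3.2 + 0.8·0.9 = 1.36
F: 0.2·3.2 + 0.8·0.9 = 1.36
G: 0.2·2.6 + 0.8·1.2 = 1.48
Highest Hurwicz score = 2.52 → C.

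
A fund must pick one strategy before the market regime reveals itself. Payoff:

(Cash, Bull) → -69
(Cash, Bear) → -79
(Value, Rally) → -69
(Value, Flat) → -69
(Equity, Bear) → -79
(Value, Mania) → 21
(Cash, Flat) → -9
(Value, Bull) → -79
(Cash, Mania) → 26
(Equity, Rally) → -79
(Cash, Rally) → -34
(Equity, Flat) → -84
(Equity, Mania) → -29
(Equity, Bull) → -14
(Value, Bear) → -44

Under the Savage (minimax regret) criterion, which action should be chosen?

Cash

Column bests: Bear=-44, Flat=-9, Bull=-14, Rally=-34, Mania=26.
Value regrets: 0, 60, 65, 35, 5 → max 65
Equity regrets: 35, 75, 0, 45, 55 → max 75
Cash regrets: 35, 0, 55, 0, 0 → max 55
Smallest max regret = 55 → Cash.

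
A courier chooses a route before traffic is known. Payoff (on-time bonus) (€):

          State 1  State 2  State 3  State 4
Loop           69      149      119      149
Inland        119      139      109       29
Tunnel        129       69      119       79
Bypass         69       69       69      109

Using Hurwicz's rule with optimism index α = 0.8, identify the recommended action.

Loop

Loop: 0.8·149 + 0.2·69 = 133
Inland: 0.8·139 + 0.2·29 = 117
Tunnel: 0.8·129 + 0.2·69 = 117
Bypass: 0.8·109 + 0.2·69 = 101
Highest Hurwicz score = 133 → Loop.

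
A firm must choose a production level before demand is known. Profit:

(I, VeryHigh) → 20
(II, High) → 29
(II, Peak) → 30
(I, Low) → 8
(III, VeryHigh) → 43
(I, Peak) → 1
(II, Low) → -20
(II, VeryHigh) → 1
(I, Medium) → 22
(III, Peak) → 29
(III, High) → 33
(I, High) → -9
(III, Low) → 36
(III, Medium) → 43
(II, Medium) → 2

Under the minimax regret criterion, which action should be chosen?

Column bests: Low=36, Medium=43, High=33, VeryHigh=43, Peak=30.
I regrets: 28, 21, 42, 23, 29 → max 42
II regrets: 56, 41, 4, 42, 0 → max 56
III regrets: 0, 0, 0, 0, 1 → max 1
Smallest max regret = 1 → III.

III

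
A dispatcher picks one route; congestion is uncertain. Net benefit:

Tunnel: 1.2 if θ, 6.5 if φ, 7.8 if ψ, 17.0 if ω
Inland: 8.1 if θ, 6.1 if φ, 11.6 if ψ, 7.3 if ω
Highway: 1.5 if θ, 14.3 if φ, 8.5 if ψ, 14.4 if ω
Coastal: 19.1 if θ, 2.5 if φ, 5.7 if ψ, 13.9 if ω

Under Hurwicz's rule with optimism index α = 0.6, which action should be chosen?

Coastal

Tunnel: 0.6·17.0 + 0.4·1.2 = 10.68
Inland: 0.6·11.6 + 0.4·6.1 = 9.4
Highway: 0.6·14.4 + 0.4·1.5 = 9.24
Coastal: 0.6·19.1 + 0.4·2.5 = 12.46
Highest Hurwicz score = 12.46 → Coastal.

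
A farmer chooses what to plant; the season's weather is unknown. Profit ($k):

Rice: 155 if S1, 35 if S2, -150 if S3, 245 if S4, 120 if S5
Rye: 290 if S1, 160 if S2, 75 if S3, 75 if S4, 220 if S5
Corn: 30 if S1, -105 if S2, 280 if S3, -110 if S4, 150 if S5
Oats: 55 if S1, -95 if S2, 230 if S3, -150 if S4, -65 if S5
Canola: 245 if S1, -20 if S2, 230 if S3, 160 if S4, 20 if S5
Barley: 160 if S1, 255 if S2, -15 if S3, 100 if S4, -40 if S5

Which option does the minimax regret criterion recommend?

Column bests: S1=290, S2=255, S3=280, S4=245, S5=220.
Rice regrets: 135, 220, 430, 0, 100 → max 430
Rye regrets: 0, 95, 205, 170, 0 → max 205
Corn regrets: 260, 360, 0, 355, 70 → max 360
Oats regrets: 235, 350, 50, 395, 285 → max 395
Canola regrets: 45, 275, 50, 85, 200 → max 275
Barley regrets: 130, 0, 295, 145, 260 → max 295
Smallest max regret = 205 → Rye.

Rye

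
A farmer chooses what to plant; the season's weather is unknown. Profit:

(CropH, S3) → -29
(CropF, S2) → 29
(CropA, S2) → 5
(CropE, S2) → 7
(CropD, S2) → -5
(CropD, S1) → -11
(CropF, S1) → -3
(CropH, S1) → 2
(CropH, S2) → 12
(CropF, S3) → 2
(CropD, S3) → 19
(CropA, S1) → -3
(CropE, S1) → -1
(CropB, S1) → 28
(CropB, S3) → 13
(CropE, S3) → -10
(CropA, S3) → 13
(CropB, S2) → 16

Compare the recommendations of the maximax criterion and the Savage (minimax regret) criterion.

Row maxima: CropA=13, CropD=19, CropF=29, CropH=12, CropE=7, CropB=28
Best best-case = 29 → CropF.
Column bests: S1=28, S2=29, S3=19.
CropA regrets: 31, 24, 6 → max 31
CropD regrets: 39, 34, 0 → max 39
CropF regrets: 31, 0, 17 → max 31
CropH regrets: 26, 17, 48 → max 48
CropE regrets: 29, 22, 29 → max 29
CropB regrets: 0, 13, 6 → max 13
Smallest max regret = 13 → CropB.

maximax → CropF; minimax regret → CropB (disagree)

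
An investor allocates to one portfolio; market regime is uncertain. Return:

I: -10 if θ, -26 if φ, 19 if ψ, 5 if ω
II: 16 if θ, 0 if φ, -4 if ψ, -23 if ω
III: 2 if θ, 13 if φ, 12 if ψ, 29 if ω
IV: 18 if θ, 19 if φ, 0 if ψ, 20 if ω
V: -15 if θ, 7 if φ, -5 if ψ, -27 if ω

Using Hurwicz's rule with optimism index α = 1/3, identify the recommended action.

I: 1/3·19 + 2/3·(-26) = -11
II: 1/3·16 + 2/3·(-23) = -10
III: 1/3·29 + 2/3·2 = 11
IV: 1/3·20 + 2/3·0 = 20/3
V: 1/3·7 + 2/3·(-27) = -47/3
Highest Hurwicz score = 11 → III.

III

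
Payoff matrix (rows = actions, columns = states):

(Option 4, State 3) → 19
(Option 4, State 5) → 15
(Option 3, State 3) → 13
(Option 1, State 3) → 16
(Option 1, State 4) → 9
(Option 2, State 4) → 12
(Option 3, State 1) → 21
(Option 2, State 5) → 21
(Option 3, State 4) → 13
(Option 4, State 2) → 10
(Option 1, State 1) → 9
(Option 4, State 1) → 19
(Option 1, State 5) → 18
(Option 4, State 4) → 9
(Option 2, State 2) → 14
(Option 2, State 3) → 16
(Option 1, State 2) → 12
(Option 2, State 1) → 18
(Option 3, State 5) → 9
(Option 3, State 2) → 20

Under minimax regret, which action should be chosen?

Option 2

Column bests: State 1=21, State 2=20, State 3=19, State 4=13, State 5=21.
Option 1 regrets: 12, 8, 3, 4, 3 → max 12
Option 2 regrets: 3, 6, 3, 1, 0 → max 6
Option 3 regrets: 0, 0, 6, 0, 12 → max 12
Option 4 regrets: 2, 10, 0, 4, 6 → max 10
Smallest max regret = 6 → Option 2.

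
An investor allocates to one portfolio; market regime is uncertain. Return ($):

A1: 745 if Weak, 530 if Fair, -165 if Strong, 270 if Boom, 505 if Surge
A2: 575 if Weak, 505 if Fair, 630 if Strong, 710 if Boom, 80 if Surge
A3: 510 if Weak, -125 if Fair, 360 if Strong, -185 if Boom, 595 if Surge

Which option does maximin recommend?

Row minima: A1=-165, A2=80, A3=-185
Best worst-case = 80 → A2.

A2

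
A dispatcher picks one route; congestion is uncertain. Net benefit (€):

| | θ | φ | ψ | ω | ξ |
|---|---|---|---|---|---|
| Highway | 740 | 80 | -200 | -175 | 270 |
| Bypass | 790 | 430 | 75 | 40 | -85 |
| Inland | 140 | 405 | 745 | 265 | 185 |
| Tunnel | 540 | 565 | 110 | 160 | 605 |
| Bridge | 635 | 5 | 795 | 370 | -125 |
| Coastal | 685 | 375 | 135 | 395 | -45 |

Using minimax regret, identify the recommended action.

Inland

Column bests: θ=790, φ=565, ψ=795, ω=395, ξ=605.
Highway regrets: 50, 485, 995, 570, 335 → max 995
Bypass regrets: 0, 135, 720, 355, 690 → max 720
Inland regrets: 650, 160, 50, 130, 420 → max 650
Tunnel regrets: 250, 0, 685, 235, 0 → max 685
Bridge regrets: 155, 560, 0, 25, 730 → max 730
Coastal regrets: 105, 190, 660, 0, 650 → max 660
Smallest max regret = 650 → Inland.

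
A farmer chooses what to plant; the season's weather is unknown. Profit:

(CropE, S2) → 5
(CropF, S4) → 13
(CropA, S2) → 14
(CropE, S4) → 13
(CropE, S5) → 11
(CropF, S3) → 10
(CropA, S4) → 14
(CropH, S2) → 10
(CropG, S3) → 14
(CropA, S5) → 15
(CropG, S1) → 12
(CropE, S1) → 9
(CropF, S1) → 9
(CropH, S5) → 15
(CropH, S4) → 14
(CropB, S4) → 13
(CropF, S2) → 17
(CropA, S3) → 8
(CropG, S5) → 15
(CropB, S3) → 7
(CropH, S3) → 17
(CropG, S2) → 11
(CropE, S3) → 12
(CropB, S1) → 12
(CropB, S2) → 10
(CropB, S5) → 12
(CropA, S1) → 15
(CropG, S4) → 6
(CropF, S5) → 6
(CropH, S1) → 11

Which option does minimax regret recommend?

CropH

Column bests: S1=15, S2=17, S3=17, S4=14, S5=15.
CropA regrets: 0, 3, 9, 0, 0 → max 9
CropG regrets: 3, 6, 3, 8, 0 → max 8
CropH regrets: 4, 7, 0, 0, 0 → max 7
CropB regrets: 3, 7, 10, 1, 3 → max 10
CropE regrets: 6, 12, 5, 1, 4 → max 12
CropF regrets: 6, 0, 7, 1, 9 → max 9
Smallest max regret = 7 → CropH.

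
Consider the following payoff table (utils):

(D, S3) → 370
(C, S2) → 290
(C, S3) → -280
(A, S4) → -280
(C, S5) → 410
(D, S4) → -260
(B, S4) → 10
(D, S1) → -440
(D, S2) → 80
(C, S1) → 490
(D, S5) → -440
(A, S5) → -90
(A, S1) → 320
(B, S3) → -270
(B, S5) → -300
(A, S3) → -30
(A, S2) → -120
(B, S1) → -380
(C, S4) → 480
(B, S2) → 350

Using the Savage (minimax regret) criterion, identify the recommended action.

Column bests: S1=490, S2=350, S3=370, S4=480, S5=410.
A regrets: 170, 470, 400, 760, 500 → max 760
B regrets: 870, 0, 640, 470, 710 → max 870
C regrets: 0, 60, 650, 0, 0 → max 650
D regrets: 930, 270, 0, 740, 850 → max 930
Smallest max regret = 650 → C.

C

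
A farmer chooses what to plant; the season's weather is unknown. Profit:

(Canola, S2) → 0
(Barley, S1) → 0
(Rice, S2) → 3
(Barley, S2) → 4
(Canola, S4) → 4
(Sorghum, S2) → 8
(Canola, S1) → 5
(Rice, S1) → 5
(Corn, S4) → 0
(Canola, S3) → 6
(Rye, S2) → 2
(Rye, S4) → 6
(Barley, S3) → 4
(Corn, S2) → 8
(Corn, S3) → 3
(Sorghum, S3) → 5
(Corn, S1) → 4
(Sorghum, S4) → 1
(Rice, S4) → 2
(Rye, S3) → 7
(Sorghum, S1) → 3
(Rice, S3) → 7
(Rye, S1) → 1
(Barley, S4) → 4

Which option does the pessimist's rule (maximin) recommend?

Row minima: Rice=2, Corn=0, Sorghum=1, Canola=0, Barley=0, Rye=1
Best worst-case = 2 → Rice.

Rice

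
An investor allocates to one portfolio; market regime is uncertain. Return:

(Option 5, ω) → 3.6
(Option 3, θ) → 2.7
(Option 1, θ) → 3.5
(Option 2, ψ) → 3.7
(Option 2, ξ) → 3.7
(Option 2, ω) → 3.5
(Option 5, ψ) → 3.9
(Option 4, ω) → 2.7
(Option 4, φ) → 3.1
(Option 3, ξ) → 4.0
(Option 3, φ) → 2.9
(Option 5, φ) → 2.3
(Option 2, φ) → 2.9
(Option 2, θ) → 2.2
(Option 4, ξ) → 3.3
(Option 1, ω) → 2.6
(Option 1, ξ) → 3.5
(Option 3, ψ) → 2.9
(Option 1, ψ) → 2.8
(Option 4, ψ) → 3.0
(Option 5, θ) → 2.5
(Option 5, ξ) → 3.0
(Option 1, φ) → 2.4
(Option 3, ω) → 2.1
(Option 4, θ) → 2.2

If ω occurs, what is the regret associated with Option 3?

Best payoff under ω is 3.6.
Regret = 3.6 − 2.1 = 1.5.

1.5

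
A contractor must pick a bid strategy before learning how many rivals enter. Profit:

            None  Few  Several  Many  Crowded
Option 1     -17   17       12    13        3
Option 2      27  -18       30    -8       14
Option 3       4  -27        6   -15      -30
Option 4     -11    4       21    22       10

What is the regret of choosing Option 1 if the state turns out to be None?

Best payoff under None is 27.
Regret = 27 − (-17) = 44.

44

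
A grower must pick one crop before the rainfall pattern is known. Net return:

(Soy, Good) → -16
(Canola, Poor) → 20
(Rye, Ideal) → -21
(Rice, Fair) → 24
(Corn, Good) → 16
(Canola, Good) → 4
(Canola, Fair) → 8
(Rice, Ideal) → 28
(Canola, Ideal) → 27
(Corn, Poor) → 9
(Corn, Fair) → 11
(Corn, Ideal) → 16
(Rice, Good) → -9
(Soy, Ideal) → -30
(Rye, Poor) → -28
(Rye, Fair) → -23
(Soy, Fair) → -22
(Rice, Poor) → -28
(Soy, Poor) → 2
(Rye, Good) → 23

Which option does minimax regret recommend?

Corn

Column bests: Poor=20, Fair=24, Good=23, Ideal=28.
Rice regrets: 48, 0, 32, 0 → max 48
Canola regrets: 0, 16, 19, 1 → max 19
Rye regrets: 48, 47, 0, 49 → max 49
Soy regrets: 18, 46, 39, 58 → max 58
Corn regrets: 11, 13, 7, 12 → max 13
Smallest max regret = 13 → Corn.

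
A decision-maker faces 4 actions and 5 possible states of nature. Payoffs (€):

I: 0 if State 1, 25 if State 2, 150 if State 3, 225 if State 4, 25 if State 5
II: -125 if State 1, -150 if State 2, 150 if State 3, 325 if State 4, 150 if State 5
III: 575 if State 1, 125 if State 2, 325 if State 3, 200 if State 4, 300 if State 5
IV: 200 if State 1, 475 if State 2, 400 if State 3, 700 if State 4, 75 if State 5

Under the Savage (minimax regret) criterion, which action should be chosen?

IV

Column bests: State 1=575, State 2=475, State 3=400, State 4=700, State 5=300.
I regrets: 575, 450, 250, 475, 275 → max 575
II regrets: 700, 625, 250, 375, 150 → max 700
III regrets: 0, 350, 75, 500, 0 → max 500
IV regrets: 375, 0, 0, 0, 225 → max 375
Smallest max regret = 375 → IV.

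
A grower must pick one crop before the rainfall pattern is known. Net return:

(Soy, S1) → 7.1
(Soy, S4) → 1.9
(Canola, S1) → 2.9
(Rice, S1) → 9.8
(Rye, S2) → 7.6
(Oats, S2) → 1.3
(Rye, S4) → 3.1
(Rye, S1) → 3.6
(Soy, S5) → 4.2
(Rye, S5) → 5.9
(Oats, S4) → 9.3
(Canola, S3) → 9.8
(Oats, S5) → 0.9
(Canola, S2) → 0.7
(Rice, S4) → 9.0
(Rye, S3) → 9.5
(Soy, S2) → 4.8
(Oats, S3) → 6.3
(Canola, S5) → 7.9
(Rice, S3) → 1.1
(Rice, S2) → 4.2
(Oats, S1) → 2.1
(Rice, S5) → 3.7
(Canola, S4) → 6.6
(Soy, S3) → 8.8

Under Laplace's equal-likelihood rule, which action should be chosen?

Rye

Row averages: Soy=5.36, Rice=5.56, Canola=5.58, Rye=5.94, Oats=3.98
Highest average = 5.94 → Rye.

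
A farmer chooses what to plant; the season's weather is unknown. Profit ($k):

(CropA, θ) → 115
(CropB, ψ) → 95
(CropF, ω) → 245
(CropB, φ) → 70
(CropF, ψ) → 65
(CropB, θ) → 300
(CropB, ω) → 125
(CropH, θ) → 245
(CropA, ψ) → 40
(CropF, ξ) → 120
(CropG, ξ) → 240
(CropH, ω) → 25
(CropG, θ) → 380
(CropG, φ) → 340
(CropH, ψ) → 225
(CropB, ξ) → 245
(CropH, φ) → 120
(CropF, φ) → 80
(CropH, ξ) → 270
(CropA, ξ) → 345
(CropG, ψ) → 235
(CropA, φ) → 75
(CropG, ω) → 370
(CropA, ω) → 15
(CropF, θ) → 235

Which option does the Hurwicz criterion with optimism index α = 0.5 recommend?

CropG

CropF: 0.5·245 + 0.5·65 = 155
CropA: 0.5·345 + 0.5·15 = 180
CropH: 0.5·270 + 0.5·25 = 147.5
CropB: 0.5·300 + 0.5·70 = 185
CropG: 0.5·380 + 0.5·235 = 307.5
Highest Hurwicz score = 307.5 → CropG.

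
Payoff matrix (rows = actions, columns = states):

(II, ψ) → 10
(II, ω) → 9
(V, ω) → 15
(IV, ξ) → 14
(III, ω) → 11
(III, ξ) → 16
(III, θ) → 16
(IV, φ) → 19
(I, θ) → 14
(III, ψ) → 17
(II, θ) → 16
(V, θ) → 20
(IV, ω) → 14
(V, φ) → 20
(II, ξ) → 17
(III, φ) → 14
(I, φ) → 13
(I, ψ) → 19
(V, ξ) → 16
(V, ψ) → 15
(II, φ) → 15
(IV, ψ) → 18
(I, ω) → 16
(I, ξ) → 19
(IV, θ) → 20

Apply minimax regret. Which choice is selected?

V

Column bests: θ=20, φ=20, ψ=19, ω=16, ξ=19.
I regrets: 6, 7, 0, 0, 0 → max 7
II regrets: 4, 5, 9, 7, 2 → max 9
III regrets: 4, 6, 2, 5, 3 → max 6
IV regrets: 0, 1, 1, 2, 5 → max 5
V regrets: 0, 0, 4, 1, 3 → max 4
Smallest max regret = 4 → V.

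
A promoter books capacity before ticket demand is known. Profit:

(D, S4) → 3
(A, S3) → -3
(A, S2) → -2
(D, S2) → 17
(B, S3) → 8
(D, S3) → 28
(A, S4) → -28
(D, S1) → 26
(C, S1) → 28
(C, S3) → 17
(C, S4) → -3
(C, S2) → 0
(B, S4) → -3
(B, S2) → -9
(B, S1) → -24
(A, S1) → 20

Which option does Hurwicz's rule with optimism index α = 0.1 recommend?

D

A: 0.1·20 + 0.9·(-28) = -23.2
B: 0.1·8 + 0.9·(-24) = -20.8
C: 0.1·28 + 0.9·(-3) = 0.1
D: 0.1·28 + 0.9·3 = 5.5
Highest Hurwicz score = 5.5 → D.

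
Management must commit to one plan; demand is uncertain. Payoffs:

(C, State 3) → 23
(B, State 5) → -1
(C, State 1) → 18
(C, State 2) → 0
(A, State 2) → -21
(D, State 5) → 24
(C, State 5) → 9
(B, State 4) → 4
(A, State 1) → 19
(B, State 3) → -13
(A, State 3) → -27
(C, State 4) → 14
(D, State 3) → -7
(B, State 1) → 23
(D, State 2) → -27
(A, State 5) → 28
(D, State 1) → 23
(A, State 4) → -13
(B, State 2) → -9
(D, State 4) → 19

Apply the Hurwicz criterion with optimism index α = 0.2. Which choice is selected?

C

A: 0.2·28 + 0.8·(-27) = -16
B: 0.2·23 + 0.8·(-13) = -5.8
C: 0.2·23 + 0.8·0 = 4.6
D: 0.2·24 + 0.8·(-27) = -16.8
Highest Hurwicz score = 4.6 → C.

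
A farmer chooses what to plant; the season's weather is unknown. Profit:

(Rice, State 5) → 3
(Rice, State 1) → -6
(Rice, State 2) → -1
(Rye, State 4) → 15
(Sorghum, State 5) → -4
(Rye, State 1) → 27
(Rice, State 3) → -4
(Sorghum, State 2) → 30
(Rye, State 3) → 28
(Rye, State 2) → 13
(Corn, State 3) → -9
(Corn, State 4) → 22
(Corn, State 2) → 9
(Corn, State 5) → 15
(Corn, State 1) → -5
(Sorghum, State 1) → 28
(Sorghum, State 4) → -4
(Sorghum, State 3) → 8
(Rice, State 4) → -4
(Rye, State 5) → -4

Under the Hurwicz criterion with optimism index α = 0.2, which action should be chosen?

Sorghum

Sorghum: 0.2·30 + 0.8·(-4) = 2.8
Corn: 0.2·22 + 0.8·(-9) = -2.8
Rice: 0.2·3 + 0.8·(-6) = -4.2
Rye: 0.2·28 + 0.8·(-4) = 2.4
Highest Hurwicz score = 2.8 → Sorghum.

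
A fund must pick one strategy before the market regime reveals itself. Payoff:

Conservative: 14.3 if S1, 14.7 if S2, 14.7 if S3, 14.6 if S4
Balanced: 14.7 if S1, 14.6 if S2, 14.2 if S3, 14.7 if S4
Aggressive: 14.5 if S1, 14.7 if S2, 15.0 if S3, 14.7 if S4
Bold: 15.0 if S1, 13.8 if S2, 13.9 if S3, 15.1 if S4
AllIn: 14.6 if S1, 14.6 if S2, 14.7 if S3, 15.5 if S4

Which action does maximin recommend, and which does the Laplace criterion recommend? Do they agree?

Row minima: Conservative=14.3, Balanced=14.2, Aggressive=14.5, Bold=13.8, AllIn=14.6
Best worst-case = 14.6 → AllIn.
Row averages: Conservative=14.575, Balanced=14.55, Aggressive=14.725, Bold=14.45, AllIn=14.85
Highest average = 14.85 → AllIn.

maximin → AllIn; laplace → AllIn (agree)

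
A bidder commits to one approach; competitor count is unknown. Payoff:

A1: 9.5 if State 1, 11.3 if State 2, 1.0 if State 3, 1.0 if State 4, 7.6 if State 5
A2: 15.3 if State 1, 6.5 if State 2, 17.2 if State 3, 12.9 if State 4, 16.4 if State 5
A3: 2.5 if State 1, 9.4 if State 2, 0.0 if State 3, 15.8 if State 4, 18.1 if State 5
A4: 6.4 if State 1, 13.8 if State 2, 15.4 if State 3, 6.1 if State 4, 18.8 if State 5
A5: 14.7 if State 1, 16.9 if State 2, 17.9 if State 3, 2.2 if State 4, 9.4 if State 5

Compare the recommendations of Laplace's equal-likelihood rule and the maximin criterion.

Row averages: A1=6.08, A2=13.66, A3=9.16, A4=12.1, A5=12.22
Highest average = 13.66 → A2.
Row minima: A1=1.0, A2=6.5, A3=0.0, A4=6.1, A5=2.2
Best worst-case = 6.5 → A2.

laplace → A2; maximin → A2 (agree)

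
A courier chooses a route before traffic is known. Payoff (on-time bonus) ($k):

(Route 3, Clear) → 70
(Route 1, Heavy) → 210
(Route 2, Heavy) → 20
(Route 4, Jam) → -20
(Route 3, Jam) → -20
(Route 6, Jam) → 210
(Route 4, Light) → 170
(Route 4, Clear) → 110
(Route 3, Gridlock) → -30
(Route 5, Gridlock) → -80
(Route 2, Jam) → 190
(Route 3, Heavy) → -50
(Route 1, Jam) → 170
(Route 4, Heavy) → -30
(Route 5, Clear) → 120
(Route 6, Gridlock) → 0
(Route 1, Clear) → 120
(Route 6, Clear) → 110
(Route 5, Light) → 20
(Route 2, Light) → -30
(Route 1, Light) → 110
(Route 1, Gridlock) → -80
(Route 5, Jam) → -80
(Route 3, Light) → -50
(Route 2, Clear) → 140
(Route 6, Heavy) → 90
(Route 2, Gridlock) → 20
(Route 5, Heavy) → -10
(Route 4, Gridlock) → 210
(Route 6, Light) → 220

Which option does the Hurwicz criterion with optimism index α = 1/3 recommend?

Route 6

Route 1: 1/3·210 + 2/3·(-80) = 50/3
Route 2: 1/3·190 + 2/3·(-30) = 130/3
Route 3: 1/3·70 + 2/3·(-50) = -10
Route 4: 1/3·210 + 2/3·(-30) = 50
Route 5: 1/3·120 + 2/3·(-80) = -40/3
Route 6: 1/3·220 + 2/3·0 = 220/3
Highest Hurwicz score = 220/3 → Route 6.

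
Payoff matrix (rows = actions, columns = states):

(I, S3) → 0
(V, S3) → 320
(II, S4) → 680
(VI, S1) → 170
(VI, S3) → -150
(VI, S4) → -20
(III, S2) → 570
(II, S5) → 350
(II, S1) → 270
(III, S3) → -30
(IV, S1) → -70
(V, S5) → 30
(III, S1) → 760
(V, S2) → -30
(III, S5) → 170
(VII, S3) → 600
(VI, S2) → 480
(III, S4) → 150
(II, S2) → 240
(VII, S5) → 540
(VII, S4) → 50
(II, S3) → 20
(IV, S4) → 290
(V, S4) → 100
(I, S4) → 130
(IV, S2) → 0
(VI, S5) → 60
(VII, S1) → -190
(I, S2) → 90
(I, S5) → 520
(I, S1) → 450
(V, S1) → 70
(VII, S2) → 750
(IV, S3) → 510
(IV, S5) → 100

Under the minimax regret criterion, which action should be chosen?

Column bests: S1=760, S2=750, S3=600, S4=680, S5=540.
I regrets: 310, 660, 600, 550, 20 → max 660
II regrets: 490, 510, 580, 0, 190 → max 580
III regrets: 0, 180, 630, 530, 370 → max 630
IV regrets: 830, 750, 90, 390, 440 → max 830
V regrets: 690, 780, 280, 580, 510 → max 780
VI regrets: 590, 270, 750, 700, 480 → max 750
VII regrets: 950, 0, 0, 630, 0 → max 950
Smallest max regret = 580 → II.

II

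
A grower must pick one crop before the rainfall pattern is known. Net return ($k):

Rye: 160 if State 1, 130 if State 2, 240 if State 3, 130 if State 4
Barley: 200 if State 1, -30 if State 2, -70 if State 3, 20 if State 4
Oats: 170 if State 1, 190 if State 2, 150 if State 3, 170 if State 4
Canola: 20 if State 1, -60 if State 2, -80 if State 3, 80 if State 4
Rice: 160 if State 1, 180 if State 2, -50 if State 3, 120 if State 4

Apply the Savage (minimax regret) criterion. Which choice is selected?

Column bests: State 1=200, State 2=190, State 3=240, State 4=170.
Rye regrets: 40, 60, 0, 40 → max 60
Barley regrets: 0, 220, 310, 150 → max 310
Oats regrets: 30, 0, 90, 0 → max 90
Canola regrets: 180, 250, 320, 90 → max 320
Rice regrets: 40, 10, 290, 50 → max 290
Smallest max regret = 60 → Rye.

Rye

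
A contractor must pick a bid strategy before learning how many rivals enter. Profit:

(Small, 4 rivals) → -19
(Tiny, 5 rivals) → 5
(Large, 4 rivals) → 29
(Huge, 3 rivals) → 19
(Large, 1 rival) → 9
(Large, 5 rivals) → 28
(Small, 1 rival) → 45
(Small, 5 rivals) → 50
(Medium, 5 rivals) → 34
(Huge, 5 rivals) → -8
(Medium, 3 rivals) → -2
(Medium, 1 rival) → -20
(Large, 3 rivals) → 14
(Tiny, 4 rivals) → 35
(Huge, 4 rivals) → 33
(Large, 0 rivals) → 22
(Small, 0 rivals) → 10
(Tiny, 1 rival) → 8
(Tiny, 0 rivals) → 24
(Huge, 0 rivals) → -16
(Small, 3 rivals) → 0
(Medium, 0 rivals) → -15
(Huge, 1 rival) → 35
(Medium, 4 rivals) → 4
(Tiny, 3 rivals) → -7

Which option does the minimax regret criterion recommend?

Large

Column bests: 0 rivals=24, 1 rival=45, 3 rivals=19, 4 rivals=35, 5 rivals=50.
Tiny regrets: 0, 37, 26, 0, 45 → max 45
Small regrets: 14, 0, 19, 54, 0 → max 54
Medium regrets: 39, 65, 21, 31, 16 → max 65
Large regrets: 2, 36, 5, 6, 22 → max 36
Huge regrets: 40, 10, 0, 2, 58 → max 58
Smallest max regret = 36 → Large.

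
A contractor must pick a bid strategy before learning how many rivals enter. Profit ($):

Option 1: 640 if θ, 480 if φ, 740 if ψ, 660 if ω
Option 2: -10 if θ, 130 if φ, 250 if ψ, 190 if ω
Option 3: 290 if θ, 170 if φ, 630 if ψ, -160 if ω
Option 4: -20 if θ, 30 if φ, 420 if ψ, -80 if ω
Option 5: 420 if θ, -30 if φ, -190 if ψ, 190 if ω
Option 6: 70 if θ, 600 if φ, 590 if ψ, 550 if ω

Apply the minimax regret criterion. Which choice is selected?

Column bests: θ=640, φ=600, ψ=740, ω=660.
Option 1 regrets: 0, 120, 0, 0 → max 120
Option 2 regrets: 650, 470, 490, 470 → max 650
Option 3 regrets: 350, 430, 110, 820 → max 820
Option 4 regrets: 660, 570, 320, 740 → max 740
Option 5 regrets: 220, 630, 930, 470 → max 930
Option 6 regrets: 570, 0, 150, 110 → max 570
Smallest max regret = 120 → Option 1.

Option 1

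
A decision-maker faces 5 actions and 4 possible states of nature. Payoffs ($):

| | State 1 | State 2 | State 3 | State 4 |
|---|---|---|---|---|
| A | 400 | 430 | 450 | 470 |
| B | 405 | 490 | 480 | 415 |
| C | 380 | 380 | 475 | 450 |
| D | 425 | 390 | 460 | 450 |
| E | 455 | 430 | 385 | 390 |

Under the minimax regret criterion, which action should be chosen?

B

Column bests: State 1=455, State 2=490, State 3=480, State 4=470.
A regrets: 55, 60, 30, 0 → max 60
B regrets: 50, 0, 0, 55 → max 55
C regrets: 75, 110, 5, 20 → max 110
D regrets: 30, 100, 20, 20 → max 100
E regrets: 0, 60, 95, 80 → max 95
Smallest max regret = 55 → B.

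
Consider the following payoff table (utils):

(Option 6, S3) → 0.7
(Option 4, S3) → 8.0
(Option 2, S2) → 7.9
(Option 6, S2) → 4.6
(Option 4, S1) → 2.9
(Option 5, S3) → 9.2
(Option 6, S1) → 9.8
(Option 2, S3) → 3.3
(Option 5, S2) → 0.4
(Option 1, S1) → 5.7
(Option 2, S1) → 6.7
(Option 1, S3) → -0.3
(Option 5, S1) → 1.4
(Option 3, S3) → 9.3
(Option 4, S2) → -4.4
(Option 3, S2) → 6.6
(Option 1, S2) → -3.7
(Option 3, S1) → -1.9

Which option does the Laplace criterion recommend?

Option 2

Row averages: Option 1=17/30, Option 2=179/30, Option 3=14/3, Option 4=13/6, Option 5=11/3, Option 6=151/30
Highest average = 179/30 → Option 2.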